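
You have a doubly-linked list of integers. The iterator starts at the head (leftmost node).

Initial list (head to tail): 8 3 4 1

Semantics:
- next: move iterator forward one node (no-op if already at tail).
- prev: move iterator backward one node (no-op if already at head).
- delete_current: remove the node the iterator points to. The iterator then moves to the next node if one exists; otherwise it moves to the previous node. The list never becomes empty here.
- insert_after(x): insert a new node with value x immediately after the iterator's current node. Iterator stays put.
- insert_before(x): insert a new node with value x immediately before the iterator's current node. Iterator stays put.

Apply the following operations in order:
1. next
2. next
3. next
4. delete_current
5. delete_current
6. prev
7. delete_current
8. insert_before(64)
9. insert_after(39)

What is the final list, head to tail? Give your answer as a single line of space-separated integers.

After 1 (next): list=[8, 3, 4, 1] cursor@3
After 2 (next): list=[8, 3, 4, 1] cursor@4
After 3 (next): list=[8, 3, 4, 1] cursor@1
After 4 (delete_current): list=[8, 3, 4] cursor@4
After 5 (delete_current): list=[8, 3] cursor@3
After 6 (prev): list=[8, 3] cursor@8
After 7 (delete_current): list=[3] cursor@3
After 8 (insert_before(64)): list=[64, 3] cursor@3
After 9 (insert_after(39)): list=[64, 3, 39] cursor@3

Answer: 64 3 39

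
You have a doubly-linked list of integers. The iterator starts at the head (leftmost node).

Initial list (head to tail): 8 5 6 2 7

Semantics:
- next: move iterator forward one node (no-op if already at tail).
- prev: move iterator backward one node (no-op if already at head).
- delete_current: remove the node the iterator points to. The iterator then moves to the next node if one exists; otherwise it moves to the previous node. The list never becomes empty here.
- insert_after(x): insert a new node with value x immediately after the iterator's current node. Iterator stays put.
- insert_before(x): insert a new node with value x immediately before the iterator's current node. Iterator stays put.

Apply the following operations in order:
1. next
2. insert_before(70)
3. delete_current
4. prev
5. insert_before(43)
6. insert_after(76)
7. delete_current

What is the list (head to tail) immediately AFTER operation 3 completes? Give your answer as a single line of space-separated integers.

After 1 (next): list=[8, 5, 6, 2, 7] cursor@5
After 2 (insert_before(70)): list=[8, 70, 5, 6, 2, 7] cursor@5
After 3 (delete_current): list=[8, 70, 6, 2, 7] cursor@6

Answer: 8 70 6 2 7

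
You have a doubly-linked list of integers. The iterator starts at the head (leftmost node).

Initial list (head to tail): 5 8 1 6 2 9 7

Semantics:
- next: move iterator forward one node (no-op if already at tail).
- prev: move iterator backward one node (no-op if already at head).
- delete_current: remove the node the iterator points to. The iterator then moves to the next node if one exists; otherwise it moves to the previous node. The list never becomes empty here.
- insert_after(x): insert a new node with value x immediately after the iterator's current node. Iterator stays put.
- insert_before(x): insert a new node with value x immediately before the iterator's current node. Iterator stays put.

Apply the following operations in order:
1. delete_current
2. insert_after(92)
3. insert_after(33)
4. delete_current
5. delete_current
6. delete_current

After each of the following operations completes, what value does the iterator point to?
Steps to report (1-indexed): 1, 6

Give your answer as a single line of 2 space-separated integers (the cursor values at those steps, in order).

Answer: 8 1

Derivation:
After 1 (delete_current): list=[8, 1, 6, 2, 9, 7] cursor@8
After 2 (insert_after(92)): list=[8, 92, 1, 6, 2, 9, 7] cursor@8
After 3 (insert_after(33)): list=[8, 33, 92, 1, 6, 2, 9, 7] cursor@8
After 4 (delete_current): list=[33, 92, 1, 6, 2, 9, 7] cursor@33
After 5 (delete_current): list=[92, 1, 6, 2, 9, 7] cursor@92
After 6 (delete_current): list=[1, 6, 2, 9, 7] cursor@1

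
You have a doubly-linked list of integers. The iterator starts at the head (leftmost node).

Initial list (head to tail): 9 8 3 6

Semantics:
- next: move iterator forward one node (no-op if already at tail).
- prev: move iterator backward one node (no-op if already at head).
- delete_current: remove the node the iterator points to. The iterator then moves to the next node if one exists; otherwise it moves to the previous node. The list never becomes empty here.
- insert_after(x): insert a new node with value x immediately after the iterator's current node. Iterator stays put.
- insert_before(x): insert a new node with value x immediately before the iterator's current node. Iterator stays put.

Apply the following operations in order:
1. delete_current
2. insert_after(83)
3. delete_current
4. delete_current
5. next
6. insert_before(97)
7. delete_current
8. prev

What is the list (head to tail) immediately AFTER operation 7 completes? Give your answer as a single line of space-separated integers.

After 1 (delete_current): list=[8, 3, 6] cursor@8
After 2 (insert_after(83)): list=[8, 83, 3, 6] cursor@8
After 3 (delete_current): list=[83, 3, 6] cursor@83
After 4 (delete_current): list=[3, 6] cursor@3
After 5 (next): list=[3, 6] cursor@6
After 6 (insert_before(97)): list=[3, 97, 6] cursor@6
After 7 (delete_current): list=[3, 97] cursor@97

Answer: 3 97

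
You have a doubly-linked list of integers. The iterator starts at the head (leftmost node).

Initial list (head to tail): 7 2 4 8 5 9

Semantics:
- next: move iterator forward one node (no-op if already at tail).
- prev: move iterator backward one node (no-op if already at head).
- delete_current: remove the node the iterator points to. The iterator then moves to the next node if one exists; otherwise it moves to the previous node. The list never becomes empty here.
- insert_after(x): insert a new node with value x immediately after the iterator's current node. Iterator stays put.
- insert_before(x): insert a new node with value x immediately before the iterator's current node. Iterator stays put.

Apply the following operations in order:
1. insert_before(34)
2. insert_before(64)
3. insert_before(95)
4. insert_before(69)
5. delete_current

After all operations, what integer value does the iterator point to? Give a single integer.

Answer: 2

Derivation:
After 1 (insert_before(34)): list=[34, 7, 2, 4, 8, 5, 9] cursor@7
After 2 (insert_before(64)): list=[34, 64, 7, 2, 4, 8, 5, 9] cursor@7
After 3 (insert_before(95)): list=[34, 64, 95, 7, 2, 4, 8, 5, 9] cursor@7
After 4 (insert_before(69)): list=[34, 64, 95, 69, 7, 2, 4, 8, 5, 9] cursor@7
After 5 (delete_current): list=[34, 64, 95, 69, 2, 4, 8, 5, 9] cursor@2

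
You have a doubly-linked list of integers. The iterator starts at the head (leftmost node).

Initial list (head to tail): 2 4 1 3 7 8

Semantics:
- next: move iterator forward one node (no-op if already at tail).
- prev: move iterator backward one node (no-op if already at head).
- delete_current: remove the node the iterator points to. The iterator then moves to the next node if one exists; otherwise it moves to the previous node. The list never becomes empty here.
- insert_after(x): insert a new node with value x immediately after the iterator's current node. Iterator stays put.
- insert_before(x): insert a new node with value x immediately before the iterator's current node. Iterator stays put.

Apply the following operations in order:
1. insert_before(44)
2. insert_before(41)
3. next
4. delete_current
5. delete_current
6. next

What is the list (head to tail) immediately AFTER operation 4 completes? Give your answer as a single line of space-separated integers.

Answer: 44 41 2 1 3 7 8

Derivation:
After 1 (insert_before(44)): list=[44, 2, 4, 1, 3, 7, 8] cursor@2
After 2 (insert_before(41)): list=[44, 41, 2, 4, 1, 3, 7, 8] cursor@2
After 3 (next): list=[44, 41, 2, 4, 1, 3, 7, 8] cursor@4
After 4 (delete_current): list=[44, 41, 2, 1, 3, 7, 8] cursor@1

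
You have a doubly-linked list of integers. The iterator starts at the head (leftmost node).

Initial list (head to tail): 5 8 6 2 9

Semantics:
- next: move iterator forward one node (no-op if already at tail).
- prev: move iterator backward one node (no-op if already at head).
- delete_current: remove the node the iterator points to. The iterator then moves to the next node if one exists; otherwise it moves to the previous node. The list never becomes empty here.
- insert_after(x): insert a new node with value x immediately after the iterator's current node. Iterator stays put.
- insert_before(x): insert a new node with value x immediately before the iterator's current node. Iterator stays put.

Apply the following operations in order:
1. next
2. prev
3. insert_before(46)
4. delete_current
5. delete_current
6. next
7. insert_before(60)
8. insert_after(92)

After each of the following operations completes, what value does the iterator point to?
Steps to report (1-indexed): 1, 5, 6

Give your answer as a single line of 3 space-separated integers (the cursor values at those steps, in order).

After 1 (next): list=[5, 8, 6, 2, 9] cursor@8
After 2 (prev): list=[5, 8, 6, 2, 9] cursor@5
After 3 (insert_before(46)): list=[46, 5, 8, 6, 2, 9] cursor@5
After 4 (delete_current): list=[46, 8, 6, 2, 9] cursor@8
After 5 (delete_current): list=[46, 6, 2, 9] cursor@6
After 6 (next): list=[46, 6, 2, 9] cursor@2
After 7 (insert_before(60)): list=[46, 6, 60, 2, 9] cursor@2
After 8 (insert_after(92)): list=[46, 6, 60, 2, 92, 9] cursor@2

Answer: 8 6 2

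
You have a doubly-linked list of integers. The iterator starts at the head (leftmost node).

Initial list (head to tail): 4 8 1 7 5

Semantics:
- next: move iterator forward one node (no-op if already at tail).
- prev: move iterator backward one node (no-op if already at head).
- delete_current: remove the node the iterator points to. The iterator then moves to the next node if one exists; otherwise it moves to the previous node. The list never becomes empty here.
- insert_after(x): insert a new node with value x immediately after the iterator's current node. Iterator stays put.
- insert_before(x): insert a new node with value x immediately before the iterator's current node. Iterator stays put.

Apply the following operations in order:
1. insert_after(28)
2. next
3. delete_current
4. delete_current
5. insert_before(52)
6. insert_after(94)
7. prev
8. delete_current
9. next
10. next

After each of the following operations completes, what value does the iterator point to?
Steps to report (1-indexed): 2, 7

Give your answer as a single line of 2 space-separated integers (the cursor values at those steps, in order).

Answer: 28 52

Derivation:
After 1 (insert_after(28)): list=[4, 28, 8, 1, 7, 5] cursor@4
After 2 (next): list=[4, 28, 8, 1, 7, 5] cursor@28
After 3 (delete_current): list=[4, 8, 1, 7, 5] cursor@8
After 4 (delete_current): list=[4, 1, 7, 5] cursor@1
After 5 (insert_before(52)): list=[4, 52, 1, 7, 5] cursor@1
After 6 (insert_after(94)): list=[4, 52, 1, 94, 7, 5] cursor@1
After 7 (prev): list=[4, 52, 1, 94, 7, 5] cursor@52
After 8 (delete_current): list=[4, 1, 94, 7, 5] cursor@1
After 9 (next): list=[4, 1, 94, 7, 5] cursor@94
After 10 (next): list=[4, 1, 94, 7, 5] cursor@7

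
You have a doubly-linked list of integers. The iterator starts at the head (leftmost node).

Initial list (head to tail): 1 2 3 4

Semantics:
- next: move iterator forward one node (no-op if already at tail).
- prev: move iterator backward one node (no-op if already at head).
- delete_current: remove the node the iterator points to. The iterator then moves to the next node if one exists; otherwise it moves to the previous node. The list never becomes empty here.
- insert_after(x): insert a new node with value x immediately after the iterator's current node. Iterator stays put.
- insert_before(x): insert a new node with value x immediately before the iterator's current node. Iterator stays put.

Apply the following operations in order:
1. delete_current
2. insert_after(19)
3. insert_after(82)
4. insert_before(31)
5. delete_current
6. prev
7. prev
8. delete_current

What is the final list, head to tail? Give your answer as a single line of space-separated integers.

After 1 (delete_current): list=[2, 3, 4] cursor@2
After 2 (insert_after(19)): list=[2, 19, 3, 4] cursor@2
After 3 (insert_after(82)): list=[2, 82, 19, 3, 4] cursor@2
After 4 (insert_before(31)): list=[31, 2, 82, 19, 3, 4] cursor@2
After 5 (delete_current): list=[31, 82, 19, 3, 4] cursor@82
After 6 (prev): list=[31, 82, 19, 3, 4] cursor@31
After 7 (prev): list=[31, 82, 19, 3, 4] cursor@31
After 8 (delete_current): list=[82, 19, 3, 4] cursor@82

Answer: 82 19 3 4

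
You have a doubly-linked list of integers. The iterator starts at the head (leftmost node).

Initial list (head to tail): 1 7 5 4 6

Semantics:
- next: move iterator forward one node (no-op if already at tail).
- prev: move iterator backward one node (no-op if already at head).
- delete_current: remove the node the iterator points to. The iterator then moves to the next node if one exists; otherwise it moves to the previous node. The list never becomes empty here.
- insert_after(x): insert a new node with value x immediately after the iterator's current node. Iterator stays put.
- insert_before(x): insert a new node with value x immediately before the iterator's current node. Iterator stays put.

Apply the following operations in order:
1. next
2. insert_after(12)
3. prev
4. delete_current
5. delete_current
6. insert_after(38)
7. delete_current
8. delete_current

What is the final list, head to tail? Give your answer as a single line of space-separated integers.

Answer: 5 4 6

Derivation:
After 1 (next): list=[1, 7, 5, 4, 6] cursor@7
After 2 (insert_after(12)): list=[1, 7, 12, 5, 4, 6] cursor@7
After 3 (prev): list=[1, 7, 12, 5, 4, 6] cursor@1
After 4 (delete_current): list=[7, 12, 5, 4, 6] cursor@7
After 5 (delete_current): list=[12, 5, 4, 6] cursor@12
After 6 (insert_after(38)): list=[12, 38, 5, 4, 6] cursor@12
After 7 (delete_current): list=[38, 5, 4, 6] cursor@38
After 8 (delete_current): list=[5, 4, 6] cursor@5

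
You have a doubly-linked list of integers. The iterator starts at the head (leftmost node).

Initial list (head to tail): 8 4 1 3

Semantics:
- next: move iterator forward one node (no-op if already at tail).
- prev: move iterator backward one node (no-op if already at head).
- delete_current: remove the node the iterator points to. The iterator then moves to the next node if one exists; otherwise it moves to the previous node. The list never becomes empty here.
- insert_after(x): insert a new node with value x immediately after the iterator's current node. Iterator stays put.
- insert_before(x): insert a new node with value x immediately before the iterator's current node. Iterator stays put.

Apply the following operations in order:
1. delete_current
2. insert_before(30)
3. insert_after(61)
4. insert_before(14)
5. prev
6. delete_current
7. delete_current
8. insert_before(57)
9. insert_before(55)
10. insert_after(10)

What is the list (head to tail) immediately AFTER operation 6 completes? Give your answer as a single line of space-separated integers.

After 1 (delete_current): list=[4, 1, 3] cursor@4
After 2 (insert_before(30)): list=[30, 4, 1, 3] cursor@4
After 3 (insert_after(61)): list=[30, 4, 61, 1, 3] cursor@4
After 4 (insert_before(14)): list=[30, 14, 4, 61, 1, 3] cursor@4
After 5 (prev): list=[30, 14, 4, 61, 1, 3] cursor@14
After 6 (delete_current): list=[30, 4, 61, 1, 3] cursor@4

Answer: 30 4 61 1 3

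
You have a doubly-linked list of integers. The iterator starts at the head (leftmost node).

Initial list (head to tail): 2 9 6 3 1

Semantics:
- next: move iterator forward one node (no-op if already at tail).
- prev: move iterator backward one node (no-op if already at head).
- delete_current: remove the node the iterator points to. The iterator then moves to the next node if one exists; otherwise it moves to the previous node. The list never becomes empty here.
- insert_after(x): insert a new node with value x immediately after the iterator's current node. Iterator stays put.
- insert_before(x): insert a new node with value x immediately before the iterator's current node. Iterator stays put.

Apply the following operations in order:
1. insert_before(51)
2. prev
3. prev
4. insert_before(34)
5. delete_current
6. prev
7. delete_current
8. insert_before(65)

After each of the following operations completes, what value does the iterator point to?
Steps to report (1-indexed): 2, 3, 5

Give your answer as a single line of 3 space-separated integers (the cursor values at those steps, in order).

After 1 (insert_before(51)): list=[51, 2, 9, 6, 3, 1] cursor@2
After 2 (prev): list=[51, 2, 9, 6, 3, 1] cursor@51
After 3 (prev): list=[51, 2, 9, 6, 3, 1] cursor@51
After 4 (insert_before(34)): list=[34, 51, 2, 9, 6, 3, 1] cursor@51
After 5 (delete_current): list=[34, 2, 9, 6, 3, 1] cursor@2
After 6 (prev): list=[34, 2, 9, 6, 3, 1] cursor@34
After 7 (delete_current): list=[2, 9, 6, 3, 1] cursor@2
After 8 (insert_before(65)): list=[65, 2, 9, 6, 3, 1] cursor@2

Answer: 51 51 2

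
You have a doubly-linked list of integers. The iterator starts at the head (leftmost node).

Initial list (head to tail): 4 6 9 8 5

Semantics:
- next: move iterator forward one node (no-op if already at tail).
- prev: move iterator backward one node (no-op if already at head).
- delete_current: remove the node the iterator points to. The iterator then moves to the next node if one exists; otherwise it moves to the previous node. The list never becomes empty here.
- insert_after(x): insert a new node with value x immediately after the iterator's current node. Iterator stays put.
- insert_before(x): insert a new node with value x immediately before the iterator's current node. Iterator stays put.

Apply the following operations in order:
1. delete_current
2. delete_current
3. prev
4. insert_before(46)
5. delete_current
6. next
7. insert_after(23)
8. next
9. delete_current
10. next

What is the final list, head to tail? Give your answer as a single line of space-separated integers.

Answer: 46 8 5

Derivation:
After 1 (delete_current): list=[6, 9, 8, 5] cursor@6
After 2 (delete_current): list=[9, 8, 5] cursor@9
After 3 (prev): list=[9, 8, 5] cursor@9
After 4 (insert_before(46)): list=[46, 9, 8, 5] cursor@9
After 5 (delete_current): list=[46, 8, 5] cursor@8
After 6 (next): list=[46, 8, 5] cursor@5
After 7 (insert_after(23)): list=[46, 8, 5, 23] cursor@5
After 8 (next): list=[46, 8, 5, 23] cursor@23
After 9 (delete_current): list=[46, 8, 5] cursor@5
After 10 (next): list=[46, 8, 5] cursor@5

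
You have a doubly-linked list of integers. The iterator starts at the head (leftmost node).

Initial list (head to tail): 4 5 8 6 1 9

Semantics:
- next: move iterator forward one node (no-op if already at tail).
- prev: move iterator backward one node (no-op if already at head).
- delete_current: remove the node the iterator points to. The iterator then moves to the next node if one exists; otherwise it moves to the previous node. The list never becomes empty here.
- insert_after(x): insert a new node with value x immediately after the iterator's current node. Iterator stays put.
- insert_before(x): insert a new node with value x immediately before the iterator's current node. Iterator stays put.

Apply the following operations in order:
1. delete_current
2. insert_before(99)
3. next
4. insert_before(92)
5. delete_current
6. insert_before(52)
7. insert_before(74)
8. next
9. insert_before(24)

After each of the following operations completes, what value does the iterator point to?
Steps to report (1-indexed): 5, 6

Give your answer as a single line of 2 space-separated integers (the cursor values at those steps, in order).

After 1 (delete_current): list=[5, 8, 6, 1, 9] cursor@5
After 2 (insert_before(99)): list=[99, 5, 8, 6, 1, 9] cursor@5
After 3 (next): list=[99, 5, 8, 6, 1, 9] cursor@8
After 4 (insert_before(92)): list=[99, 5, 92, 8, 6, 1, 9] cursor@8
After 5 (delete_current): list=[99, 5, 92, 6, 1, 9] cursor@6
After 6 (insert_before(52)): list=[99, 5, 92, 52, 6, 1, 9] cursor@6
After 7 (insert_before(74)): list=[99, 5, 92, 52, 74, 6, 1, 9] cursor@6
After 8 (next): list=[99, 5, 92, 52, 74, 6, 1, 9] cursor@1
After 9 (insert_before(24)): list=[99, 5, 92, 52, 74, 6, 24, 1, 9] cursor@1

Answer: 6 6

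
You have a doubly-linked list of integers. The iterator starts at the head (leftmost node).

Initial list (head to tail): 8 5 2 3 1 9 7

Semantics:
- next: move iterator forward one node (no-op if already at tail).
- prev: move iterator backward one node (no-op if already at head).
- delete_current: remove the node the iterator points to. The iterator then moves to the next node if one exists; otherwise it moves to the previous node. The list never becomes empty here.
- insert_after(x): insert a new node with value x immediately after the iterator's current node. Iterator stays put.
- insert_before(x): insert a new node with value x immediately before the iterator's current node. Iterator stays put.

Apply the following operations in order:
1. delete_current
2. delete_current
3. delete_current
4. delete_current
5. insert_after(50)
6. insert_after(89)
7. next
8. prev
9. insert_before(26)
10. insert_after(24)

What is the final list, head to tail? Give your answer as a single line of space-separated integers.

After 1 (delete_current): list=[5, 2, 3, 1, 9, 7] cursor@5
After 2 (delete_current): list=[2, 3, 1, 9, 7] cursor@2
After 3 (delete_current): list=[3, 1, 9, 7] cursor@3
After 4 (delete_current): list=[1, 9, 7] cursor@1
After 5 (insert_after(50)): list=[1, 50, 9, 7] cursor@1
After 6 (insert_after(89)): list=[1, 89, 50, 9, 7] cursor@1
After 7 (next): list=[1, 89, 50, 9, 7] cursor@89
After 8 (prev): list=[1, 89, 50, 9, 7] cursor@1
After 9 (insert_before(26)): list=[26, 1, 89, 50, 9, 7] cursor@1
After 10 (insert_after(24)): list=[26, 1, 24, 89, 50, 9, 7] cursor@1

Answer: 26 1 24 89 50 9 7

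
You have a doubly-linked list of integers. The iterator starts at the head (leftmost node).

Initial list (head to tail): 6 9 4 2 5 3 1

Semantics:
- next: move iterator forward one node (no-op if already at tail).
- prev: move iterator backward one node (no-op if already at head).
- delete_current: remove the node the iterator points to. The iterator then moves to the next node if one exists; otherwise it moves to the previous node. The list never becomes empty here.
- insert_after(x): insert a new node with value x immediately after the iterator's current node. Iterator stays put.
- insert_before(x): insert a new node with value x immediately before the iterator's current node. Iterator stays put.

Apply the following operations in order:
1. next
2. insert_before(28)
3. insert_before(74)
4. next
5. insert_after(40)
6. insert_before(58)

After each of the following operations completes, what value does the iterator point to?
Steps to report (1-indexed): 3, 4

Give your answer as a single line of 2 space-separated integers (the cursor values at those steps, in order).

Answer: 9 4

Derivation:
After 1 (next): list=[6, 9, 4, 2, 5, 3, 1] cursor@9
After 2 (insert_before(28)): list=[6, 28, 9, 4, 2, 5, 3, 1] cursor@9
After 3 (insert_before(74)): list=[6, 28, 74, 9, 4, 2, 5, 3, 1] cursor@9
After 4 (next): list=[6, 28, 74, 9, 4, 2, 5, 3, 1] cursor@4
After 5 (insert_after(40)): list=[6, 28, 74, 9, 4, 40, 2, 5, 3, 1] cursor@4
After 6 (insert_before(58)): list=[6, 28, 74, 9, 58, 4, 40, 2, 5, 3, 1] cursor@4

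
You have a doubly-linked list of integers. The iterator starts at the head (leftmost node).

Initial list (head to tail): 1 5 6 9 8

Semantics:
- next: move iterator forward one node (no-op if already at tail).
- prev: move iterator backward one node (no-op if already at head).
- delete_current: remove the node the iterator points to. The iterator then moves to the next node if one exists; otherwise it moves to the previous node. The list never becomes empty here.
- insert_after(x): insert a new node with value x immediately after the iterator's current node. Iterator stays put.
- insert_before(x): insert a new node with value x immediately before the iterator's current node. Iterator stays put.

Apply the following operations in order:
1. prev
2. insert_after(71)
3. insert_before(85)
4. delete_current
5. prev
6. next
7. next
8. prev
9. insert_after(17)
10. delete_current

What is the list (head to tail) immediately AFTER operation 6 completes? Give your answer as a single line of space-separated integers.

After 1 (prev): list=[1, 5, 6, 9, 8] cursor@1
After 2 (insert_after(71)): list=[1, 71, 5, 6, 9, 8] cursor@1
After 3 (insert_before(85)): list=[85, 1, 71, 5, 6, 9, 8] cursor@1
After 4 (delete_current): list=[85, 71, 5, 6, 9, 8] cursor@71
After 5 (prev): list=[85, 71, 5, 6, 9, 8] cursor@85
After 6 (next): list=[85, 71, 5, 6, 9, 8] cursor@71

Answer: 85 71 5 6 9 8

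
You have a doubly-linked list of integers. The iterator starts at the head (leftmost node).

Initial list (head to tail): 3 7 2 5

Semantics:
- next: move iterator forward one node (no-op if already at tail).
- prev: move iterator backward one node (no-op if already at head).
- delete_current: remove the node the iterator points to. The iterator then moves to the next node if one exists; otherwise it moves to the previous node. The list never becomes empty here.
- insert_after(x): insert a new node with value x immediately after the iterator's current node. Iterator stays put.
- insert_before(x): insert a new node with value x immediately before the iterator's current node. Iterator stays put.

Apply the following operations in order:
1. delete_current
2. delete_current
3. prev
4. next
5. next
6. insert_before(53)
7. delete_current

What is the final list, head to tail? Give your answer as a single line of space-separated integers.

Answer: 2 53

Derivation:
After 1 (delete_current): list=[7, 2, 5] cursor@7
After 2 (delete_current): list=[2, 5] cursor@2
After 3 (prev): list=[2, 5] cursor@2
After 4 (next): list=[2, 5] cursor@5
After 5 (next): list=[2, 5] cursor@5
After 6 (insert_before(53)): list=[2, 53, 5] cursor@5
After 7 (delete_current): list=[2, 53] cursor@53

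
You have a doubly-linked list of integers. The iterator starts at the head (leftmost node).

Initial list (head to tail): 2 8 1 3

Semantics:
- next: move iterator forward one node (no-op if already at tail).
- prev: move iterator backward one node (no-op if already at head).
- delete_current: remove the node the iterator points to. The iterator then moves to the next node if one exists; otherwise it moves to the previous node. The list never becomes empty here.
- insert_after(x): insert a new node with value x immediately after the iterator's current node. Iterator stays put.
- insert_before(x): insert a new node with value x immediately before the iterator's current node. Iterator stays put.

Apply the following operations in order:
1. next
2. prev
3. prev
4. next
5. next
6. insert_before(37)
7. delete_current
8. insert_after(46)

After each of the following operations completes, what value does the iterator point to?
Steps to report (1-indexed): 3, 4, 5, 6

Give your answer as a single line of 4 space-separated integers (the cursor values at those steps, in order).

After 1 (next): list=[2, 8, 1, 3] cursor@8
After 2 (prev): list=[2, 8, 1, 3] cursor@2
After 3 (prev): list=[2, 8, 1, 3] cursor@2
After 4 (next): list=[2, 8, 1, 3] cursor@8
After 5 (next): list=[2, 8, 1, 3] cursor@1
After 6 (insert_before(37)): list=[2, 8, 37, 1, 3] cursor@1
After 7 (delete_current): list=[2, 8, 37, 3] cursor@3
After 8 (insert_after(46)): list=[2, 8, 37, 3, 46] cursor@3

Answer: 2 8 1 1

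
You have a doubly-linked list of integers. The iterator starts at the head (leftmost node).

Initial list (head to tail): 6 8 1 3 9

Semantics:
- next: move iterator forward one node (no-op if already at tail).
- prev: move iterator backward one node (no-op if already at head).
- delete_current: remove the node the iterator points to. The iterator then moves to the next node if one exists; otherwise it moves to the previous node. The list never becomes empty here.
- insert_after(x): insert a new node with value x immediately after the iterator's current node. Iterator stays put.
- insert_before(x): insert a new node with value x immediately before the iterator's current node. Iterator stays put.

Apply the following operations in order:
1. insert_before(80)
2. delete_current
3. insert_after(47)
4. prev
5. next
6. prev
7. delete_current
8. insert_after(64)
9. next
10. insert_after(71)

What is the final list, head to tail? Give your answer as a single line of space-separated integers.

After 1 (insert_before(80)): list=[80, 6, 8, 1, 3, 9] cursor@6
After 2 (delete_current): list=[80, 8, 1, 3, 9] cursor@8
After 3 (insert_after(47)): list=[80, 8, 47, 1, 3, 9] cursor@8
After 4 (prev): list=[80, 8, 47, 1, 3, 9] cursor@80
After 5 (next): list=[80, 8, 47, 1, 3, 9] cursor@8
After 6 (prev): list=[80, 8, 47, 1, 3, 9] cursor@80
After 7 (delete_current): list=[8, 47, 1, 3, 9] cursor@8
After 8 (insert_after(64)): list=[8, 64, 47, 1, 3, 9] cursor@8
After 9 (next): list=[8, 64, 47, 1, 3, 9] cursor@64
After 10 (insert_after(71)): list=[8, 64, 71, 47, 1, 3, 9] cursor@64

Answer: 8 64 71 47 1 3 9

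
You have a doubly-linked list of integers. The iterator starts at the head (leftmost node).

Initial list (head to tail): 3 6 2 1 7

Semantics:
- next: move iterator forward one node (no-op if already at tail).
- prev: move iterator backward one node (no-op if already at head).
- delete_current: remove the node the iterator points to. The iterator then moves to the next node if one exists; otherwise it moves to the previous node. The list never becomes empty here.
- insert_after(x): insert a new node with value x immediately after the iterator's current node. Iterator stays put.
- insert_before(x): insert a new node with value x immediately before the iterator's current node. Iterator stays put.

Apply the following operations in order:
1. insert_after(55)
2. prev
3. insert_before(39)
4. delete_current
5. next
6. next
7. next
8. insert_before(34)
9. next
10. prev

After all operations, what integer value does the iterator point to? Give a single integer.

Answer: 1

Derivation:
After 1 (insert_after(55)): list=[3, 55, 6, 2, 1, 7] cursor@3
After 2 (prev): list=[3, 55, 6, 2, 1, 7] cursor@3
After 3 (insert_before(39)): list=[39, 3, 55, 6, 2, 1, 7] cursor@3
After 4 (delete_current): list=[39, 55, 6, 2, 1, 7] cursor@55
After 5 (next): list=[39, 55, 6, 2, 1, 7] cursor@6
After 6 (next): list=[39, 55, 6, 2, 1, 7] cursor@2
After 7 (next): list=[39, 55, 6, 2, 1, 7] cursor@1
After 8 (insert_before(34)): list=[39, 55, 6, 2, 34, 1, 7] cursor@1
After 9 (next): list=[39, 55, 6, 2, 34, 1, 7] cursor@7
After 10 (prev): list=[39, 55, 6, 2, 34, 1, 7] cursor@1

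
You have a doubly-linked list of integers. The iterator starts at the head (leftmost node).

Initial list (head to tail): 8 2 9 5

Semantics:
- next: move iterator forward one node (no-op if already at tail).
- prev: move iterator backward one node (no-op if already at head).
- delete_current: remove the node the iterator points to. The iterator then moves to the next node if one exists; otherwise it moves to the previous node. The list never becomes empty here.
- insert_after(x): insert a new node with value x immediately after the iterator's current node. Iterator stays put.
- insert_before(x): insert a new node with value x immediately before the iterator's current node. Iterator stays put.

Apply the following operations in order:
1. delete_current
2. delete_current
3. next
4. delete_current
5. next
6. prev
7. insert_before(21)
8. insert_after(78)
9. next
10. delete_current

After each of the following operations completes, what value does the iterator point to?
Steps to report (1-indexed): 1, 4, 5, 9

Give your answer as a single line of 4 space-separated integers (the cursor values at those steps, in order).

After 1 (delete_current): list=[2, 9, 5] cursor@2
After 2 (delete_current): list=[9, 5] cursor@9
After 3 (next): list=[9, 5] cursor@5
After 4 (delete_current): list=[9] cursor@9
After 5 (next): list=[9] cursor@9
After 6 (prev): list=[9] cursor@9
After 7 (insert_before(21)): list=[21, 9] cursor@9
After 8 (insert_after(78)): list=[21, 9, 78] cursor@9
After 9 (next): list=[21, 9, 78] cursor@78
After 10 (delete_current): list=[21, 9] cursor@9

Answer: 2 9 9 78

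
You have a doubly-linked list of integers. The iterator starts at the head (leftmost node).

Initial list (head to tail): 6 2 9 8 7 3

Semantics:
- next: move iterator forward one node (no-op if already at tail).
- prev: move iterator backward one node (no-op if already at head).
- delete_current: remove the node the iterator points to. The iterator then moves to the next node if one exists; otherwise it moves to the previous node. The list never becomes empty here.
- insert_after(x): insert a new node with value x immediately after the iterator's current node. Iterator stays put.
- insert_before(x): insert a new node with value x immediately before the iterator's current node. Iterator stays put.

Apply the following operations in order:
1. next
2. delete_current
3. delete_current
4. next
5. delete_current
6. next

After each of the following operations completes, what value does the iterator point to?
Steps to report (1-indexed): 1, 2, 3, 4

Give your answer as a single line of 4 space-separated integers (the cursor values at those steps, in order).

Answer: 2 9 8 7

Derivation:
After 1 (next): list=[6, 2, 9, 8, 7, 3] cursor@2
After 2 (delete_current): list=[6, 9, 8, 7, 3] cursor@9
After 3 (delete_current): list=[6, 8, 7, 3] cursor@8
After 4 (next): list=[6, 8, 7, 3] cursor@7
After 5 (delete_current): list=[6, 8, 3] cursor@3
After 6 (next): list=[6, 8, 3] cursor@3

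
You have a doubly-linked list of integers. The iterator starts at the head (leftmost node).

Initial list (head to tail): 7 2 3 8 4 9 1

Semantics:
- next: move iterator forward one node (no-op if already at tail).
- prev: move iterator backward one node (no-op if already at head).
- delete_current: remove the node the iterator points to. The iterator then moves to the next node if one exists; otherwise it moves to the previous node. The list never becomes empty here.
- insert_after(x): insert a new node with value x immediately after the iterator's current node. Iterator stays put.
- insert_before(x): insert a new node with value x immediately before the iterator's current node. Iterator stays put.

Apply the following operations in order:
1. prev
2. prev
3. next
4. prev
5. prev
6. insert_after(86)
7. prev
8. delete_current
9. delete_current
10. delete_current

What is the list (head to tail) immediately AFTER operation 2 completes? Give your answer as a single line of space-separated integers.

Answer: 7 2 3 8 4 9 1

Derivation:
After 1 (prev): list=[7, 2, 3, 8, 4, 9, 1] cursor@7
After 2 (prev): list=[7, 2, 3, 8, 4, 9, 1] cursor@7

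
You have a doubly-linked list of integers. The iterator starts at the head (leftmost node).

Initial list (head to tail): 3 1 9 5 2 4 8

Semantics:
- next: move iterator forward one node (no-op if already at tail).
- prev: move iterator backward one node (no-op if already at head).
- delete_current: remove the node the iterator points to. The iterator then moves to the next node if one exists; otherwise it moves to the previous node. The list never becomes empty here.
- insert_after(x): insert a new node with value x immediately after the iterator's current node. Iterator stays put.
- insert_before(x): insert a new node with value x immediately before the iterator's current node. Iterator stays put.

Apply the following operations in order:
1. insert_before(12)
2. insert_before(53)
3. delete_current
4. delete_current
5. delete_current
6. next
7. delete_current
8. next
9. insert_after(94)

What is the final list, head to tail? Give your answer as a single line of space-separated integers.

After 1 (insert_before(12)): list=[12, 3, 1, 9, 5, 2, 4, 8] cursor@3
After 2 (insert_before(53)): list=[12, 53, 3, 1, 9, 5, 2, 4, 8] cursor@3
After 3 (delete_current): list=[12, 53, 1, 9, 5, 2, 4, 8] cursor@1
After 4 (delete_current): list=[12, 53, 9, 5, 2, 4, 8] cursor@9
After 5 (delete_current): list=[12, 53, 5, 2, 4, 8] cursor@5
After 6 (next): list=[12, 53, 5, 2, 4, 8] cursor@2
After 7 (delete_current): list=[12, 53, 5, 4, 8] cursor@4
After 8 (next): list=[12, 53, 5, 4, 8] cursor@8
After 9 (insert_after(94)): list=[12, 53, 5, 4, 8, 94] cursor@8

Answer: 12 53 5 4 8 94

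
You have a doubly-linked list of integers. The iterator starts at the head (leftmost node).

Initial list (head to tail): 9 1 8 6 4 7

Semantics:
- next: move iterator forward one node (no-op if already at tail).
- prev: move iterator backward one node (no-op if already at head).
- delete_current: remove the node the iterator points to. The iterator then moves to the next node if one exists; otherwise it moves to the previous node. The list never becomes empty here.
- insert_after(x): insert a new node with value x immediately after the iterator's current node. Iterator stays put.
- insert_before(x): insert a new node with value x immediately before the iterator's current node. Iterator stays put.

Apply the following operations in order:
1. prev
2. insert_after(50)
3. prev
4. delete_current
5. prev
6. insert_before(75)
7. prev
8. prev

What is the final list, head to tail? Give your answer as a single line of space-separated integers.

Answer: 75 50 1 8 6 4 7

Derivation:
After 1 (prev): list=[9, 1, 8, 6, 4, 7] cursor@9
After 2 (insert_after(50)): list=[9, 50, 1, 8, 6, 4, 7] cursor@9
After 3 (prev): list=[9, 50, 1, 8, 6, 4, 7] cursor@9
After 4 (delete_current): list=[50, 1, 8, 6, 4, 7] cursor@50
After 5 (prev): list=[50, 1, 8, 6, 4, 7] cursor@50
After 6 (insert_before(75)): list=[75, 50, 1, 8, 6, 4, 7] cursor@50
After 7 (prev): list=[75, 50, 1, 8, 6, 4, 7] cursor@75
After 8 (prev): list=[75, 50, 1, 8, 6, 4, 7] cursor@75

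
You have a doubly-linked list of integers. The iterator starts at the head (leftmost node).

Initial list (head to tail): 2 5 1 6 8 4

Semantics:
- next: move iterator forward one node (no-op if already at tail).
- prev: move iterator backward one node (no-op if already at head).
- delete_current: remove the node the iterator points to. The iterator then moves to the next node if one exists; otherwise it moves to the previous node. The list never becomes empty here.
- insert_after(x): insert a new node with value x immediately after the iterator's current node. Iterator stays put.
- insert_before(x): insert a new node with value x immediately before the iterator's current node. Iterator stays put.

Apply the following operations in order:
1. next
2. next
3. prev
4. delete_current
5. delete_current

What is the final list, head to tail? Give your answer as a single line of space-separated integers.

Answer: 2 6 8 4

Derivation:
After 1 (next): list=[2, 5, 1, 6, 8, 4] cursor@5
After 2 (next): list=[2, 5, 1, 6, 8, 4] cursor@1
After 3 (prev): list=[2, 5, 1, 6, 8, 4] cursor@5
After 4 (delete_current): list=[2, 1, 6, 8, 4] cursor@1
After 5 (delete_current): list=[2, 6, 8, 4] cursor@6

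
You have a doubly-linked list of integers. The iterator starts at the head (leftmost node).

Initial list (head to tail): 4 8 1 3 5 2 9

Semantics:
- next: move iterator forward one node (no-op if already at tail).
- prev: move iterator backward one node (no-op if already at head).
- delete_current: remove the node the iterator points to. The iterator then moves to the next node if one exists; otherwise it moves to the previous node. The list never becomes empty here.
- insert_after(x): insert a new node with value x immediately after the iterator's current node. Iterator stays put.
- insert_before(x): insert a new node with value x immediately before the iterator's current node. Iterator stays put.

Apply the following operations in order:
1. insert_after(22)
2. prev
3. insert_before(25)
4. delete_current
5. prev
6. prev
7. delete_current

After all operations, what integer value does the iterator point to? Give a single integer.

After 1 (insert_after(22)): list=[4, 22, 8, 1, 3, 5, 2, 9] cursor@4
After 2 (prev): list=[4, 22, 8, 1, 3, 5, 2, 9] cursor@4
After 3 (insert_before(25)): list=[25, 4, 22, 8, 1, 3, 5, 2, 9] cursor@4
After 4 (delete_current): list=[25, 22, 8, 1, 3, 5, 2, 9] cursor@22
After 5 (prev): list=[25, 22, 8, 1, 3, 5, 2, 9] cursor@25
After 6 (prev): list=[25, 22, 8, 1, 3, 5, 2, 9] cursor@25
After 7 (delete_current): list=[22, 8, 1, 3, 5, 2, 9] cursor@22

Answer: 22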